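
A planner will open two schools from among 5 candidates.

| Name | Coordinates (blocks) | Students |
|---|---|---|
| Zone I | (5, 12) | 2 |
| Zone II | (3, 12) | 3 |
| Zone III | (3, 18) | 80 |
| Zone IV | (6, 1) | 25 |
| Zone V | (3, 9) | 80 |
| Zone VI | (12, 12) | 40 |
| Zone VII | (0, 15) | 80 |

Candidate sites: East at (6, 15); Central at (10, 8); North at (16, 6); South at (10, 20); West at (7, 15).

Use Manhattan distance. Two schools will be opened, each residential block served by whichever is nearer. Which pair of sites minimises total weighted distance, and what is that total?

Evaluate every pair (each demand assigned to the nearer of the two):
  {East, Central}: total = 2141
  {Central, West}: total = 2306
  {East, West}: total = 2376
  {East, North}: total = 2416
  {East, South}: total = 2416
  {North, West}: total = 2646
  {South, West}: total = 2646
  {Central, South}: total = 3126
  {Central, North}: total = 3926
  {North, South}: total = 4046
Best pair: {East, Central} with total 2141.

{East, Central}, total 2141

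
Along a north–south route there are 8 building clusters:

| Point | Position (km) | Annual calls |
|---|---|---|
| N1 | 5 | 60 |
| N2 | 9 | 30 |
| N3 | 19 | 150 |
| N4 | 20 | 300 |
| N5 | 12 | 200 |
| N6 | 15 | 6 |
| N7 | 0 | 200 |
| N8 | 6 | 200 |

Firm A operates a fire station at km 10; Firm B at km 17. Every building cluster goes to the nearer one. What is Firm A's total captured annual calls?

The indifferent point is the midpoint (10+17)/2 = 13.5; building clusters left of it (closer to Firm A at 10) go to Firm A, those right go to Firm B.
  N7 at 0 (w=200) → Firm A
  N1 at 5 (w=60) → Firm A
  N8 at 6 (w=200) → Firm A
  N2 at 9 (w=30) → Firm A
  N5 at 12 (w=200) → Firm A
  N6 at 15 (w=6) → Firm B
  N3 at 19 (w=150) → Firm B
  N4 at 20 (w=300) → Firm B
Firm A captures 690; Firm B captures 456.

690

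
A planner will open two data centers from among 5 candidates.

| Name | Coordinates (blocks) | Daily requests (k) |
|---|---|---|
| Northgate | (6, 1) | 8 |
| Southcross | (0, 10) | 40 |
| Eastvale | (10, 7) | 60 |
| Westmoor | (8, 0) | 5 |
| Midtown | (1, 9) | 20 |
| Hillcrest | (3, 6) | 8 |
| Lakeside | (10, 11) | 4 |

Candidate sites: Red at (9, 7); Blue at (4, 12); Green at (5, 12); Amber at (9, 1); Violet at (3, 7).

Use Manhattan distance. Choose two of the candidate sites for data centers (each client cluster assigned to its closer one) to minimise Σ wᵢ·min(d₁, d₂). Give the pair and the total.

{Red, Violet}, total 520

Evaluate every pair (each demand assigned to the nearer of the two):
  {Red, Violet}: total = 520
  {Red, Blue}: total = 608
  {Red, Green}: total = 668
  {Amber, Violet}: total = 826
  {Red, Amber}: total = 850
  {Blue, Amber}: total = 898
  {Green, Violet}: total = 904
  {Blue, Violet}: total = 908
  {Green, Amber}: total = 962
  {Blue, Green}: total = 1211
Best pair: {Red, Violet} with total 520.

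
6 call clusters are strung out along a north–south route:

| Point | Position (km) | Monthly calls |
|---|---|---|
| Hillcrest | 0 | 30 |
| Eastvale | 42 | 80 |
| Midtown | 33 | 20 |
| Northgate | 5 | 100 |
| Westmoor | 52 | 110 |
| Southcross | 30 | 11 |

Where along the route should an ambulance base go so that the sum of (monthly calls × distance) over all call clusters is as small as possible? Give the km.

For a sum of weighted absolute distances on a line, the optimum is the weighted median (not the mean). Total weight W = 351; half-weight = 175.5.
Sort by position and accumulate weight:
  km 0 (Hillcrest, w=30) → cum 30
  km 5 (Northgate, w=100) → cum 130
  km 30 (Southcross, w=11) → cum 141
  km 33 (Midtown, w=20) → cum 161
  km 42 (Eastvale, w=80) → cum 241  ≥ 175.5 → median here
  km 52 (Westmoor, w=110) → cum 351
Optimal location: km 42.

x = 42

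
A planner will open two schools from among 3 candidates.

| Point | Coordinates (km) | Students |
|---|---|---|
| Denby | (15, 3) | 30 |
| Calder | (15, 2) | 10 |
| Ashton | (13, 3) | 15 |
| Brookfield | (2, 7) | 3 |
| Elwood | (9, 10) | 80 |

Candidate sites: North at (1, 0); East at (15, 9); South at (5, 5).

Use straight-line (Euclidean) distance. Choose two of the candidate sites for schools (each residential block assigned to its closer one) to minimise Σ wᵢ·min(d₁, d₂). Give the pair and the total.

{East, South}, total 842.3

Evaluate every pair (each demand assigned to the nearer of the two):
  {East, South}: total = 842.3
  {North, East}: total = 852.7
  {North, South}: total = 1057.1
Best pair: {East, South} with total 842.3.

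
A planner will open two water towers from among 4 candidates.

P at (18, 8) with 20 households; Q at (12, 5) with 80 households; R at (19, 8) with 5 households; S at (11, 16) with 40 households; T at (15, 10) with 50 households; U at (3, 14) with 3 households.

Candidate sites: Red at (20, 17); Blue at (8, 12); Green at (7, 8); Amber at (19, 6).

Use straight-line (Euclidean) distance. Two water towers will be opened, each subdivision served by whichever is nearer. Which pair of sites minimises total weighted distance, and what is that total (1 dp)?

{Blue, Amber}, total 1119.4

Evaluate every pair (each demand assigned to the nearer of the two):
  {Blue, Amber}: total = 1119.4
  {Green, Amber}: total = 1183.4
  {Red, Amber}: total = 1317.3
  {Blue, Green}: total = 1320.6
  {Red, Blue}: total = 1454.8
  {Red, Green}: total = 1487.9
Best pair: {Blue, Amber} with total 1119.4.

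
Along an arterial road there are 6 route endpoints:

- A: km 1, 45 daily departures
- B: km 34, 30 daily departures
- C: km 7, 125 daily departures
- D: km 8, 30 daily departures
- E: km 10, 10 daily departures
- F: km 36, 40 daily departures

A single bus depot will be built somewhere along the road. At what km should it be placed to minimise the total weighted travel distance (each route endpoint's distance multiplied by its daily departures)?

For a sum of weighted absolute distances on a line, the optimum is the weighted median (not the mean). Total weight W = 280; half-weight = 140.
Sort by position and accumulate weight:
  km 1 (A, w=45) → cum 45
  km 7 (C, w=125) → cum 170  ≥ 140 → median here
  km 8 (D, w=30) → cum 200
  km 10 (E, w=10) → cum 210
  km 34 (B, w=30) → cum 240
  km 36 (F, w=40) → cum 280
Optimal location: km 7.

x = 7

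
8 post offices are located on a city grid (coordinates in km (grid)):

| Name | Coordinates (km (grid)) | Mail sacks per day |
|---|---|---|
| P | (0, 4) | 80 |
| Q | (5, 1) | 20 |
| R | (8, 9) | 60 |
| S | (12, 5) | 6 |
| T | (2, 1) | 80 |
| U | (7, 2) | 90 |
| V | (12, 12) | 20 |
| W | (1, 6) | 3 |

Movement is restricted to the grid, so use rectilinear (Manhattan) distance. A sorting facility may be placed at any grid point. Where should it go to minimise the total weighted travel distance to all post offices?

(5, 2)

Manhattan distance separates: Σwᵢ(|x−xᵢ|+|y−yᵢ|) = Σwᵢ|x−xᵢ| + Σwᵢ|y−yᵢ|, so x and y are optimised independently as 1-D weighted medians.
Total weight W = 359; half = 179.5.
x-coordinate, sorted with cumulative weight:
  x=0 (P, w=80) cum 80
  x=1 (W, w=3) cum 83
  x=2 (T, w=80) cum 163
  x=5 (Q, w=20) cum 183  ← median
  x=7 (U, w=90) cum 273
  x=8 (R, w=60) cum 333
  x=12 (S, w=6) cum 339
  x=12 (V, w=20) cum 359
⇒ x* = 5
y-coordinate, sorted with cumulative weight:
  y=1 (Q, w=20) cum 20
  y=1 (T, w=80) cum 100
  y=2 (U, w=90) cum 190  ← median
  y=4 (P, w=80) cum 270
  y=5 (S, w=6) cum 276
  y=6 (W, w=3) cum 279
  y=9 (R, w=60) cum 339
  y=12 (V, w=20) cum 359
⇒ y* = 2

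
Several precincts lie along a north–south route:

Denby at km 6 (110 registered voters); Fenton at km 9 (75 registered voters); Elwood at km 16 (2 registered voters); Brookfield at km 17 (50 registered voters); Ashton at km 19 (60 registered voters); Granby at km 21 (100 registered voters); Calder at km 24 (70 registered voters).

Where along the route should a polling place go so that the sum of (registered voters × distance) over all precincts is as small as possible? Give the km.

For a sum of weighted absolute distances on a line, the optimum is the weighted median (not the mean). Total weight W = 467; half-weight = 233.5.
Sort by position and accumulate weight:
  km 6 (Denby, w=110) → cum 110
  km 9 (Fenton, w=75) → cum 185
  km 16 (Elwood, w=2) → cum 187
  km 17 (Brookfield, w=50) → cum 237  ≥ 233.5 → median here
  km 19 (Ashton, w=60) → cum 297
  km 21 (Granby, w=100) → cum 397
  km 24 (Calder, w=70) → cum 467
Optimal location: km 17.

x = 17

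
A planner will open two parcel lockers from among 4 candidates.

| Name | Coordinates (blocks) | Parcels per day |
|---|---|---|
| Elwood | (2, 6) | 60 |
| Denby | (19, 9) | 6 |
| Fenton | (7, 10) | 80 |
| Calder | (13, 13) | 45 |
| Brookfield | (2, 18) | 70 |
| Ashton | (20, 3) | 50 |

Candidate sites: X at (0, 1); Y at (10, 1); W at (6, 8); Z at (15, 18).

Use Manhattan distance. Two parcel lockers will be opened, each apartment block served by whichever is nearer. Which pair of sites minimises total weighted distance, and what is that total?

{Y, W}, total 2804

Evaluate every pair (each demand assigned to the nearer of the two):
  {Y, W}: total = 2804
  {W, Z}: total = 2853
  {X, W}: total = 3154
  {Y, Z}: total = 3643
  {X, Z}: total = 4003
  {X, Y}: total = 4087
Best pair: {Y, W} with total 2804.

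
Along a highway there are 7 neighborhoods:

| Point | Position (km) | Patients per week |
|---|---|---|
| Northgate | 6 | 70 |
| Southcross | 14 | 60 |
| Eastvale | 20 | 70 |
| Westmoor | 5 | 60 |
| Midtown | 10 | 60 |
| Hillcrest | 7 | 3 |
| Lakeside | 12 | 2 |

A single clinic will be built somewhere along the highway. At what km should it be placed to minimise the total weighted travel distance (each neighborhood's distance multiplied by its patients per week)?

x = 10

For a sum of weighted absolute distances on a line, the optimum is the weighted median (not the mean). Total weight W = 325; half-weight = 162.5.
Sort by position and accumulate weight:
  km 5 (Westmoor, w=60) → cum 60
  km 6 (Northgate, w=70) → cum 130
  km 7 (Hillcrest, w=3) → cum 133
  km 10 (Midtown, w=60) → cum 193  ≥ 162.5 → median here
  km 12 (Lakeside, w=2) → cum 195
  km 14 (Southcross, w=60) → cum 255
  km 20 (Eastvale, w=70) → cum 325
Optimal location: km 10.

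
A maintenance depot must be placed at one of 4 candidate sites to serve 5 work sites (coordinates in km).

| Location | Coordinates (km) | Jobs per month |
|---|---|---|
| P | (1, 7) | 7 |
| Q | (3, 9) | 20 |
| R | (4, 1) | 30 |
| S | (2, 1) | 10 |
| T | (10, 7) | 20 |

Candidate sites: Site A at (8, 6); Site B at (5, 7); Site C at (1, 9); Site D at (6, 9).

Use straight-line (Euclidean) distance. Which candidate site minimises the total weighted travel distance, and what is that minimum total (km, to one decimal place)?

Site B, total 434.1 km

Total weighted distance at each candidate:
  Site A (8, 6): total = 481.0
  Site B (5, 7): total = 434.1
  Site C (1, 9): total = 575.3
  Site D (6, 9): total = 524.0
Minimum is at Site B with total 434.1 km.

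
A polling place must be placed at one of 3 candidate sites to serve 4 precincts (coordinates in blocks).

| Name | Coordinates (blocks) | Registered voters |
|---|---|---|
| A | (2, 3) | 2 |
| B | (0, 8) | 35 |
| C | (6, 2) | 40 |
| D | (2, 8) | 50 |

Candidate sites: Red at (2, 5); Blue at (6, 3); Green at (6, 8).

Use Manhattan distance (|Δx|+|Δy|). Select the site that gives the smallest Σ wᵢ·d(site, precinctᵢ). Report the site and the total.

Total weighted distance at each candidate:
  Red (2, 5): total = 609
  Blue (6, 3): total = 883
  Green (6, 8): total = 668
Minimum is at Red with total 609 blocks.

Red, total 609 blocks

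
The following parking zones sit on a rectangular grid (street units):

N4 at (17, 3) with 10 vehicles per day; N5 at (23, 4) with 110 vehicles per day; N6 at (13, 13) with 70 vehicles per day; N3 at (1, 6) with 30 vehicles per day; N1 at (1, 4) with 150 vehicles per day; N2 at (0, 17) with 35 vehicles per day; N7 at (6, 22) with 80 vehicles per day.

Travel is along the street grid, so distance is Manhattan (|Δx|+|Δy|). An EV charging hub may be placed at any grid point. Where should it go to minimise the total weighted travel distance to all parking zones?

Manhattan distance separates: Σwᵢ(|x−xᵢ|+|y−yᵢ|) = Σwᵢ|x−xᵢ| + Σwᵢ|y−yᵢ|, so x and y are optimised independently as 1-D weighted medians.
Total weight W = 485; half = 242.5.
x-coordinate, sorted with cumulative weight:
  x=0 (N2, w=35) cum 35
  x=1 (N3, w=30) cum 65
  x=1 (N1, w=150) cum 215
  x=6 (N7, w=80) cum 295  ← median
  x=13 (N6, w=70) cum 365
  x=17 (N4, w=10) cum 375
  x=23 (N5, w=110) cum 485
⇒ x* = 6
y-coordinate, sorted with cumulative weight:
  y=3 (N4, w=10) cum 10
  y=4 (N5, w=110) cum 120
  y=4 (N1, w=150) cum 270  ← median
  y=6 (N3, w=30) cum 300
  y=13 (N6, w=70) cum 370
  y=17 (N2, w=35) cum 405
  y=22 (N7, w=80) cum 485
⇒ y* = 4

(6, 4)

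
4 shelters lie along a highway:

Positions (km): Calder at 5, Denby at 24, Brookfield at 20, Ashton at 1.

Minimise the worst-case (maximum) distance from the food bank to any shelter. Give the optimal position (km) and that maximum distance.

The 1-center on a line is the midpoint of the two extreme points: leftmost at 1, rightmost at 24.
Optimal location = (1 + 24)/2 = 12.5; maximum distance = (24 − 1)/2 = 11.5.

location 12.5, max distance 11.5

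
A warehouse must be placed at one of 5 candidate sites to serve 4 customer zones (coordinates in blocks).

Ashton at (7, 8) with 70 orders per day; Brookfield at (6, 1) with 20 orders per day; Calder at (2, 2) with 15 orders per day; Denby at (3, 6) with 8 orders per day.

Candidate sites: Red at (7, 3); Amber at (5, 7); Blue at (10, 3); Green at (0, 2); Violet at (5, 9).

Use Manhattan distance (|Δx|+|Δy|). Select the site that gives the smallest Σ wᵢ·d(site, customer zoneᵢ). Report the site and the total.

Amber, total 494 blocks

Total weighted distance at each candidate:
  Red (7, 3): total = 556
  Amber (5, 7): total = 494
  Blue (10, 3): total = 895
  Green (0, 2): total = 1136
  Violet (5, 9): total = 580
Minimum is at Amber with total 494 blocks.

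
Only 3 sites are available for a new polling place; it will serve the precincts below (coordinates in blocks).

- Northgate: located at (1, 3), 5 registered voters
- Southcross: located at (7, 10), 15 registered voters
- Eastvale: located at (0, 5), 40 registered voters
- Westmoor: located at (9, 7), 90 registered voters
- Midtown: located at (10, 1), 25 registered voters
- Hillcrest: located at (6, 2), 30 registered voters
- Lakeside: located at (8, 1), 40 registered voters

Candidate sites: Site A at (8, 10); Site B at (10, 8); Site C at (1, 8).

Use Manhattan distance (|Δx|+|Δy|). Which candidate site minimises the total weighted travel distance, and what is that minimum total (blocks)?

Total weighted distance at each candidate:
  Site A (8, 10): total = 1900
  Site B (10, 8): total = 1680
  Site C (1, 8): total = 2405
Minimum is at Site B with total 1680 blocks.

Site B, total 1680 blocks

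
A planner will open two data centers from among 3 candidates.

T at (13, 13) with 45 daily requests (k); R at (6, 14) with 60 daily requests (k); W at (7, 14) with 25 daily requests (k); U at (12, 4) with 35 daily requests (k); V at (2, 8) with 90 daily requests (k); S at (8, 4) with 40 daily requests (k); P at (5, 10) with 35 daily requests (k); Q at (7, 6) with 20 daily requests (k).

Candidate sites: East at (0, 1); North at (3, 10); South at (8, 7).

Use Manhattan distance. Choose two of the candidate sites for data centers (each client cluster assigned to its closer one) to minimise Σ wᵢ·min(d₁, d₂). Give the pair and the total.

{North, South}, total 1860

Evaluate every pair (each demand assigned to the nearer of the two):
  {North, South}: total = 1860
  {East, South}: total = 2480
  {East, North}: total = 2670
Best pair: {North, South} with total 1860.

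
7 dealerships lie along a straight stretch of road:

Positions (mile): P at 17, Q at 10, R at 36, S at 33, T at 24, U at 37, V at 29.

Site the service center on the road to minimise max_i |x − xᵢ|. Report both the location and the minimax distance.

location 23.5, max distance 13.5

The 1-center on a line is the midpoint of the two extreme points: leftmost at 10, rightmost at 37.
Optimal location = (10 + 37)/2 = 23.5; maximum distance = (37 − 10)/2 = 13.5.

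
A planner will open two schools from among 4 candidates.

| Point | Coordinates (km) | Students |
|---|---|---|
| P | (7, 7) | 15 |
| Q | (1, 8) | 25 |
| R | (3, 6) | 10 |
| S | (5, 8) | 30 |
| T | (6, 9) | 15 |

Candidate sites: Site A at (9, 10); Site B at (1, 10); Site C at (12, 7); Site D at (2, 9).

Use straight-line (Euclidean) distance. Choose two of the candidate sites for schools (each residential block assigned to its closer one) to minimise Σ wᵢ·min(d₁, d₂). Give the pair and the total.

{Site A, Site D}, total 263.4

Evaluate every pair (each demand assigned to the nearer of the two):
  {Site A, Site D}: total = 263.4
  {Site C, Site D}: total = 296.8
  {Site B, Site D}: total = 302.6
  {Site A, Site B}: total = 330.4
  {Site B, Site C}: total = 380.4
  {Site A, Site C}: total = 513.9
Best pair: {Site A, Site D} with total 263.4.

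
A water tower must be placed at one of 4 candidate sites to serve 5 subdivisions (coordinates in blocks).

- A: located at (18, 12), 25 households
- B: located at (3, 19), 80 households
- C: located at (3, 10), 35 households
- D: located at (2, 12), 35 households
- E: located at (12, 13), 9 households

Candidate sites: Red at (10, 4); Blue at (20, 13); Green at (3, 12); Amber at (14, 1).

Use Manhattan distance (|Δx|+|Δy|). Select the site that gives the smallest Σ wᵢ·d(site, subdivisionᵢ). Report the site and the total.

Green, total 1130 blocks

Total weighted distance at each candidate:
  Red (10, 4): total = 3274
  Blue (20, 13): total = 3352
  Green (3, 12): total = 1130
  Amber (14, 1): total = 4326
Minimum is at Green with total 1130 blocks.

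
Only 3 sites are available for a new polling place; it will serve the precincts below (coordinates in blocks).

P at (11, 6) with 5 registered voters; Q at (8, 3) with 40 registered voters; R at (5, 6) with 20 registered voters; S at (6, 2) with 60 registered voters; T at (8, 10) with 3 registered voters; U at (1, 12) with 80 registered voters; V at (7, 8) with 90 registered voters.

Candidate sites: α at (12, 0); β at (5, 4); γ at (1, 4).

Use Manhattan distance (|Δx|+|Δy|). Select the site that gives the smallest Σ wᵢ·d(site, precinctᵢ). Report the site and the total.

Total weighted distance at each candidate:
  α (12, 0): total = 4107
  β (5, 4): total = 1947
  γ (1, 4): total = 2499
Minimum is at β with total 1947 blocks.

β, total 1947 blocks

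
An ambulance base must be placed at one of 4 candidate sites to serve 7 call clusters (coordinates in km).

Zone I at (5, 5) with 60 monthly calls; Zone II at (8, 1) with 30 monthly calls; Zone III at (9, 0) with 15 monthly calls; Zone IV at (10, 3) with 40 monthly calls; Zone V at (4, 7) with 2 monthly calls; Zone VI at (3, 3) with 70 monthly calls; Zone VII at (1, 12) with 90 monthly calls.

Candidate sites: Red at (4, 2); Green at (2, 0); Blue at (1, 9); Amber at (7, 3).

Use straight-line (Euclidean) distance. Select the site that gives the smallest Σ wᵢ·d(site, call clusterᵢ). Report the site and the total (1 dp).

Amber, total 1674.4 km

Total weighted distance at each candidate:
  Red (4, 2): total = 1686.1
  Green (2, 0): total = 2298.8
  Blue (1, 9): total = 1991.5
  Amber (7, 3): total = 1674.4
Minimum is at Amber with total 1674.4 km.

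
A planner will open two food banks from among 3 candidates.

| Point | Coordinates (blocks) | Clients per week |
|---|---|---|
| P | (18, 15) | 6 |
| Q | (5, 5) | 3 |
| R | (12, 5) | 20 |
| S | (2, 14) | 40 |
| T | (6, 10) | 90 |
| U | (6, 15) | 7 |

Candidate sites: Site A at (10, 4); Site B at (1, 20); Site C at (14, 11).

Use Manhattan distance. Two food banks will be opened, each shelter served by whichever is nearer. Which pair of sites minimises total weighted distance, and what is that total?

{Site B, Site C}, total 1413

Evaluate every pair (each demand assigned to the nearer of the two):
  {Site B, Site C}: total = 1413
  {Site A, Site B}: total = 1442
  {Site A, Site C}: total = 1620
Best pair: {Site B, Site C} with total 1413.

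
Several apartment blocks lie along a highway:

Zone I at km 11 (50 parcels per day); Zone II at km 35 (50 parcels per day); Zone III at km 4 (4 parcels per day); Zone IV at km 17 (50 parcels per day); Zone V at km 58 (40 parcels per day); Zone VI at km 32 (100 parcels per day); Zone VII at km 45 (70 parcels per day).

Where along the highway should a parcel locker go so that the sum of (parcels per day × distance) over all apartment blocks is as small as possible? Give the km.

For a sum of weighted absolute distances on a line, the optimum is the weighted median (not the mean). Total weight W = 364; half-weight = 182.
Sort by position and accumulate weight:
  km 4 (Zone III, w=4) → cum 4
  km 11 (Zone I, w=50) → cum 54
  km 17 (Zone IV, w=50) → cum 104
  km 32 (Zone VI, w=100) → cum 204  ≥ 182 → median here
  km 35 (Zone II, w=50) → cum 254
  km 45 (Zone VII, w=70) → cum 324
  km 58 (Zone V, w=40) → cum 364
Optimal location: km 32.

x = 32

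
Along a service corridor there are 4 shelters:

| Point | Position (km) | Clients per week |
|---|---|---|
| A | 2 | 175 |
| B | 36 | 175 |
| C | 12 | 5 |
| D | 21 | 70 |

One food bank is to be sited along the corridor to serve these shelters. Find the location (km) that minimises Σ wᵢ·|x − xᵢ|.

For a sum of weighted absolute distances on a line, the optimum is the weighted median (not the mean). Total weight W = 425; half-weight = 212.5.
Sort by position and accumulate weight:
  km 2 (A, w=175) → cum 175
  km 12 (C, w=5) → cum 180
  km 21 (D, w=70) → cum 250  ≥ 212.5 → median here
  km 36 (B, w=175) → cum 425
Optimal location: km 21.

x = 21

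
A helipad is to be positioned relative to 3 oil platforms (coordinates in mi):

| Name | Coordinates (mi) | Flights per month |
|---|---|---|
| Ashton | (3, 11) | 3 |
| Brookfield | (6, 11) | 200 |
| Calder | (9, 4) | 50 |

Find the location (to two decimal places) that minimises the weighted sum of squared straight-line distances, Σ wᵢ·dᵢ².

(6.56, 9.62)

The minimiser of Σwᵢ‖p−pᵢ‖² is the weighted centroid p* = (Σwᵢpᵢ)/(Σwᵢ).
Σwᵢ = 253.
Σwᵢxᵢ = 3·3 + 200·6 + 50·9 = 1659.
Σwᵢyᵢ = 3·11 + 200·11 + 50·4 = 2433.
x* = 1659/253 = 6.56, y* = 2433/253 = 9.62.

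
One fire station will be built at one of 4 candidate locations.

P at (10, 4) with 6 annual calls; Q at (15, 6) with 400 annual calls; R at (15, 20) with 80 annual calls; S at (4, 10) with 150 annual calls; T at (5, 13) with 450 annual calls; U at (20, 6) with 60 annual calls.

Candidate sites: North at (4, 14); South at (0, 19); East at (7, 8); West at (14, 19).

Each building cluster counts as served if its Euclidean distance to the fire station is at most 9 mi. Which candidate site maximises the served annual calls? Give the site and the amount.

East, covering 1006

Coverage radius r = 9 mi; a point is covered iff (Δx)²+(Δy)² ≤ 9² = 81.
  North (4, 14): covers {S, T} → 600
  South (0, 19): covers {T} → 450
  East (7, 8): covers {P, Q, S, T} → 1006
  West (14, 19): covers {R} → 80
Maximum coverage at East: 1006 annual calls.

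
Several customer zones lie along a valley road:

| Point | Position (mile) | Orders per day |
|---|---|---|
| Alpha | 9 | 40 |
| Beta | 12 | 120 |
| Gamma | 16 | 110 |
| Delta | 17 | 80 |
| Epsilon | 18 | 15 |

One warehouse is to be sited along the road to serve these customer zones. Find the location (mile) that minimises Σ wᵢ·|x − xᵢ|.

For a sum of weighted absolute distances on a line, the optimum is the weighted median (not the mean). Total weight W = 365; half-weight = 182.5.
Sort by position and accumulate weight:
  mile 9 (Alpha, w=40) → cum 40
  mile 12 (Beta, w=120) → cum 160
  mile 16 (Gamma, w=110) → cum 270  ≥ 182.5 → median here
  mile 17 (Delta, w=80) → cum 350
  mile 18 (Epsilon, w=15) → cum 365
Optimal location: mile 16.

x = 16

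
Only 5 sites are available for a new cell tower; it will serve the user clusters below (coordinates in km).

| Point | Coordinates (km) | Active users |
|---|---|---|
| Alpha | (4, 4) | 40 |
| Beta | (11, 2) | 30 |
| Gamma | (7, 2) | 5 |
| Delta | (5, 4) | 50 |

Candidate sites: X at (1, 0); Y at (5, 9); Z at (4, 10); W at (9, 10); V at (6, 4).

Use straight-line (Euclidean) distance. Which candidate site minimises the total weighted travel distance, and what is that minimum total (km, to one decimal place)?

Total weighted distance at each candidate:
  X (1, 0): total = 820.4
  Y (5, 9): total = 766.9
  Z (4, 10): total = 905.8
  W (9, 10): total = 961.6
  V (6, 4): total = 302.7
Minimum is at V with total 302.7 km.

V, total 302.7 km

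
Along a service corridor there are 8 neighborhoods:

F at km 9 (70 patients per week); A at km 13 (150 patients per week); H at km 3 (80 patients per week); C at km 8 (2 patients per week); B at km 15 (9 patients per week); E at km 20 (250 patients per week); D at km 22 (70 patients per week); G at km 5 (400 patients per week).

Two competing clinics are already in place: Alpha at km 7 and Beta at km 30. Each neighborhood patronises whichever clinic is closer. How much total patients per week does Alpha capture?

The indifferent point is the midpoint (7+30)/2 = 18.5; neighborhoods left of it (closer to Alpha at 7) go to Alpha, those right go to Beta.
  H at 3 (w=80) → Alpha
  G at 5 (w=400) → Alpha
  C at 8 (w=2) → Alpha
  F at 9 (w=70) → Alpha
  A at 13 (w=150) → Alpha
  B at 15 (w=9) → Alpha
  E at 20 (w=250) → Beta
  D at 22 (w=70) → Beta
Alpha captures 711; Beta captures 320.

711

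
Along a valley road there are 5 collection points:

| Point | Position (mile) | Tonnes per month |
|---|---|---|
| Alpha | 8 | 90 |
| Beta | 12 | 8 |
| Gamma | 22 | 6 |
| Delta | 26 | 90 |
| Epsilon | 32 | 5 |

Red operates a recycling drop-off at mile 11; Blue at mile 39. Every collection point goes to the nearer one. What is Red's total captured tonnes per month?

The indifferent point is the midpoint (11+39)/2 = 25; collection points left of it (closer to Red at 11) go to Red, those right go to Blue.
  Alpha at 8 (w=90) → Red
  Beta at 12 (w=8) → Red
  Gamma at 22 (w=6) → Red
  Delta at 26 (w=90) → Blue
  Epsilon at 32 (w=5) → Blue
Red captures 104; Blue captures 95.

104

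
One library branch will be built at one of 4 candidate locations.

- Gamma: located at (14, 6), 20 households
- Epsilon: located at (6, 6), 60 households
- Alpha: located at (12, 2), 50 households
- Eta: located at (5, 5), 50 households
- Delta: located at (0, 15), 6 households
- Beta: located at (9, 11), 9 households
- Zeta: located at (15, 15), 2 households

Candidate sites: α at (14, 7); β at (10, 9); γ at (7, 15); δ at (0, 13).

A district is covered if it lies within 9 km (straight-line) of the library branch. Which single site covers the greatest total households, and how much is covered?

Coverage radius r = 9 km; a point is covered iff (Δx)²+(Δy)² ≤ 9² = 81.
  α (14, 7): covers {Gamma, Epsilon, Alpha, Beta, Zeta} → 141
  β (10, 9): covers {Gamma, Epsilon, Alpha, Eta, Beta, Zeta} → 191
  γ (7, 15): covers {Delta, Beta, Zeta} → 17
  δ (0, 13): covers {Delta} → 6
Maximum coverage at β: 191 households.

β, covering 191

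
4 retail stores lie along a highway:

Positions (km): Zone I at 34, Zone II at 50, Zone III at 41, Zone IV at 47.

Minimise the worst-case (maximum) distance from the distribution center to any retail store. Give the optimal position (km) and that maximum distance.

location 42, max distance 8

The 1-center on a line is the midpoint of the two extreme points: leftmost at 34, rightmost at 50.
Optimal location = (34 + 50)/2 = 42; maximum distance = (50 − 34)/2 = 8.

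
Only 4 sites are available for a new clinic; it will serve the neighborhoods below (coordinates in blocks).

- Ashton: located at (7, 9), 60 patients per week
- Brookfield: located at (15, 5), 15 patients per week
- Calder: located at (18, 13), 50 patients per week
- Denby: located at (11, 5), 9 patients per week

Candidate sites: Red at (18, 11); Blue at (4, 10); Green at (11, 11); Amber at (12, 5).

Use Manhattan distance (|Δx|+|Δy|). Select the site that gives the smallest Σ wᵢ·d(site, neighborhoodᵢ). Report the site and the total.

Green, total 1014 blocks

Total weighted distance at each candidate:
  Red (18, 11): total = 1132
  Blue (4, 10): total = 1438
  Green (11, 11): total = 1014
  Amber (12, 5): total = 1294
Minimum is at Green with total 1014 blocks.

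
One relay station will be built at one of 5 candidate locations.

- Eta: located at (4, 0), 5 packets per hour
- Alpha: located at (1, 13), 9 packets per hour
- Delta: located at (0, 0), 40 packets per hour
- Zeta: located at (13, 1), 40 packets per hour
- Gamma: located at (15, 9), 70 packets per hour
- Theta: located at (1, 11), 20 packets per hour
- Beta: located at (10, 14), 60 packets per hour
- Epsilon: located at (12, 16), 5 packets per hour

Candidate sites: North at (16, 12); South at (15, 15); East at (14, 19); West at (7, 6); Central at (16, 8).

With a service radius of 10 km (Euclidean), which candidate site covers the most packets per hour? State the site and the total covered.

Coverage radius r = 10 km; a point is covered iff (Δx)²+(Δy)² ≤ 10² = 100.
  North (16, 12): covers {Gamma, Beta, Epsilon} → 135
  South (15, 15): covers {Gamma, Beta, Epsilon} → 135
  East (14, 19): covers {Beta, Epsilon} → 65
  West (7, 6): covers {Eta, Alpha, Delta, Zeta, Gamma, Theta, Beta} → 244
  Central (16, 8): covers {Zeta, Gamma, Beta, Epsilon} → 175
Maximum coverage at West: 244 packets per hour.

West, covering 244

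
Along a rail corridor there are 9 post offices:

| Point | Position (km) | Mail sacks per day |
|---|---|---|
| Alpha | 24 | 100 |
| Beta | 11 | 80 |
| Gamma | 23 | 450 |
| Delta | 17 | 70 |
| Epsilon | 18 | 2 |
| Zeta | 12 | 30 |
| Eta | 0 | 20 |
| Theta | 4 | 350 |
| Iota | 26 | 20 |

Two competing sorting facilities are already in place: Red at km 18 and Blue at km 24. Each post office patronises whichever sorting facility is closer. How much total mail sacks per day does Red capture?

The indifferent point is the midpoint (18+24)/2 = 21; post offices left of it (closer to Red at 18) go to Red, those right go to Blue.
  Eta at 0 (w=20) → Red
  Theta at 4 (w=350) → Red
  Beta at 11 (w=80) → Red
  Zeta at 12 (w=30) → Red
  Delta at 17 (w=70) → Red
  Epsilon at 18 (w=2) → Red
  Gamma at 23 (w=450) → Blue
  Alpha at 24 (w=100) → Blue
  Iota at 26 (w=20) → Blue
Red captures 552; Blue captures 570.

552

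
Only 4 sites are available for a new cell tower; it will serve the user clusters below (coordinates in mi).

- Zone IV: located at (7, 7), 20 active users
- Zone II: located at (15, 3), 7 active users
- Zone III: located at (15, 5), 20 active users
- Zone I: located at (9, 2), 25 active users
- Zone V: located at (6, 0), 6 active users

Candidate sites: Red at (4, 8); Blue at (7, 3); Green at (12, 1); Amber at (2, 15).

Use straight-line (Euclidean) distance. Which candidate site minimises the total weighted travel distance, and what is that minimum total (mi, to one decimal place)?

Blue, total 375.8 mi

Total weighted distance at each candidate:
  Red (4, 8): total = 620.6
  Blue (7, 3): total = 375.8
  Green (12, 1): total = 397.0
  Amber (2, 15): total = 1102.8
Minimum is at Blue with total 375.8 mi.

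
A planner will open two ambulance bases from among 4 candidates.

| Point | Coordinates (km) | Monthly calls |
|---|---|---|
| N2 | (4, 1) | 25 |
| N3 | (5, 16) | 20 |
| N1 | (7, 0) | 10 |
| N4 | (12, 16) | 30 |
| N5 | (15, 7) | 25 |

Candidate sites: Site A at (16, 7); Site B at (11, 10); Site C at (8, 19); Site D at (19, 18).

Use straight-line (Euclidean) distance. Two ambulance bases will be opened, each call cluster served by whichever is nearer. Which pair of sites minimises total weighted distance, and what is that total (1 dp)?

{Site A, Site C}, total 709.3

Evaluate every pair (each demand assigned to the nearer of the two):
  {Site A, Site C}: total = 709.3
  {Site B, Site C}: total = 752.6
  {Site A, Site B}: total = 769.9
  {Site B, Site D}: total = 869.9
  {Site A, Site D}: total = 975.7
  {Site C, Site D}: total = 1178.7
Best pair: {Site A, Site C} with total 709.3.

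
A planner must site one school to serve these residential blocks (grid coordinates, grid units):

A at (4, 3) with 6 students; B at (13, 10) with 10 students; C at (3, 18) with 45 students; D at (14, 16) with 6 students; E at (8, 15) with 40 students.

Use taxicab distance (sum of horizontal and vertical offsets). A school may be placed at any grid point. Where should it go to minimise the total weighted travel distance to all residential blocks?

Manhattan distance separates: Σwᵢ(|x−xᵢ|+|y−yᵢ|) = Σwᵢ|x−xᵢ| + Σwᵢ|y−yᵢ|, so x and y are optimised independently as 1-D weighted medians.
Total weight W = 107; half = 53.5.
x-coordinate, sorted with cumulative weight:
  x=3 (C, w=45) cum 45
  x=4 (A, w=6) cum 51
  x=8 (E, w=40) cum 91  ← median
  x=13 (B, w=10) cum 101
  x=14 (D, w=6) cum 107
⇒ x* = 8
y-coordinate, sorted with cumulative weight:
  y=3 (A, w=6) cum 6
  y=10 (B, w=10) cum 16
  y=15 (E, w=40) cum 56  ← median
  y=16 (D, w=6) cum 62
  y=18 (C, w=45) cum 107
⇒ y* = 15

(8, 15)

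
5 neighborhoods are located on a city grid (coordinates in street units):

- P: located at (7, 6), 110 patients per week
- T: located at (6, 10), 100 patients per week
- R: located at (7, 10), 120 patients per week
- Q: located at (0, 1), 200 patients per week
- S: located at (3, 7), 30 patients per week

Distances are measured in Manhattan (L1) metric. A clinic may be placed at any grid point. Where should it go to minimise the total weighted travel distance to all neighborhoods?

(6, 6)

Manhattan distance separates: Σwᵢ(|x−xᵢ|+|y−yᵢ|) = Σwᵢ|x−xᵢ| + Σwᵢ|y−yᵢ|, so x and y are optimised independently as 1-D weighted medians.
Total weight W = 560; half = 280.
x-coordinate, sorted with cumulative weight:
  x=0 (Q, w=200) cum 200
  x=3 (S, w=30) cum 230
  x=6 (T, w=100) cum 330  ← median
  x=7 (P, w=110) cum 440
  x=7 (R, w=120) cum 560
⇒ x* = 6
y-coordinate, sorted with cumulative weight:
  y=1 (Q, w=200) cum 200
  y=6 (P, w=110) cum 310  ← median
  y=7 (S, w=30) cum 340
  y=10 (T, w=100) cum 440
  y=10 (R, w=120) cum 560
⇒ y* = 6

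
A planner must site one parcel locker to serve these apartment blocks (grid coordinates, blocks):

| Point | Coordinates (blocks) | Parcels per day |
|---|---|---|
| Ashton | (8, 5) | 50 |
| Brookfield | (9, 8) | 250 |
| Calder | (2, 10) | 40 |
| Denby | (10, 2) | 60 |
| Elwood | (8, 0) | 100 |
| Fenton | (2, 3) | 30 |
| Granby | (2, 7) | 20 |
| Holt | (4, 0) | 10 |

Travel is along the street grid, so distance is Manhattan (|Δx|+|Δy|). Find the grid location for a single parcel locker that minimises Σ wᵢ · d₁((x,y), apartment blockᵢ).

(9, 8)

Manhattan distance separates: Σwᵢ(|x−xᵢ|+|y−yᵢ|) = Σwᵢ|x−xᵢ| + Σwᵢ|y−yᵢ|, so x and y are optimised independently as 1-D weighted medians.
Total weight W = 560; half = 280.
x-coordinate, sorted with cumulative weight:
  x=2 (Calder, w=40) cum 40
  x=2 (Fenton, w=30) cum 70
  x=2 (Granby, w=20) cum 90
  x=4 (Holt, w=10) cum 100
  x=8 (Ashton, w=50) cum 150
  x=8 (Elwood, w=100) cum 250
  x=9 (Brookfield, w=250) cum 500  ← median
  x=10 (Denby, w=60) cum 560
⇒ x* = 9
y-coordinate, sorted with cumulative weight:
  y=0 (Elwood, w=100) cum 100
  y=0 (Holt, w=10) cum 110
  y=2 (Denby, w=60) cum 170
  y=3 (Fenton, w=30) cum 200
  y=5 (Ashton, w=50) cum 250
  y=7 (Granby, w=20) cum 270
  y=8 (Brookfield, w=250) cum 520  ← median
  y=10 (Calder, w=40) cum 560
⇒ y* = 8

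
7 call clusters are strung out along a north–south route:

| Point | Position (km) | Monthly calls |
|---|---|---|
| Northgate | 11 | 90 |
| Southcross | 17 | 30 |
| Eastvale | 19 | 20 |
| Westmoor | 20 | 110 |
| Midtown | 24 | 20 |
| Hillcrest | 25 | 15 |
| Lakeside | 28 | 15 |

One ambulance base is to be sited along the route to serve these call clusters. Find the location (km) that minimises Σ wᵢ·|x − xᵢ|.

x = 20

For a sum of weighted absolute distances on a line, the optimum is the weighted median (not the mean). Total weight W = 300; half-weight = 150.
Sort by position and accumulate weight:
  km 11 (Northgate, w=90) → cum 90
  km 17 (Southcross, w=30) → cum 120
  km 19 (Eastvale, w=20) → cum 140
  km 20 (Westmoor, w=110) → cum 250  ≥ 150 → median here
  km 24 (Midtown, w=20) → cum 270
  km 25 (Hillcrest, w=15) → cum 285
  km 28 (Lakeside, w=15) → cum 300
Optimal location: km 20.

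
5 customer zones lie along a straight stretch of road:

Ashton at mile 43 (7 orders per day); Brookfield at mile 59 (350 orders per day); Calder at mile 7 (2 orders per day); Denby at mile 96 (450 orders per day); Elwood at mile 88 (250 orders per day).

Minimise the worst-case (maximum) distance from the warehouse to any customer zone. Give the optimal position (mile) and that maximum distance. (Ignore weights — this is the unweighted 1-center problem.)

location 51.5, max distance 44.5

The 1-center on a line is the midpoint of the two extreme points: leftmost at 7, rightmost at 96.
Optimal location = (7 + 96)/2 = 51.5; maximum distance = (96 − 7)/2 = 44.5.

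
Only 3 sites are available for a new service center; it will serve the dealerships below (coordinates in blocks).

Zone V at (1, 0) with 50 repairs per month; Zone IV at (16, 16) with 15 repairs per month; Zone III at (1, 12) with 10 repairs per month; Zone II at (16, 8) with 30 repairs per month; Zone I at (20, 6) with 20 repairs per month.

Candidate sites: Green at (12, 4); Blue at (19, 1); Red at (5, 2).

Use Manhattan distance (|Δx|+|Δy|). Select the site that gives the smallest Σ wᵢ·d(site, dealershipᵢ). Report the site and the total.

Total weighted distance at each candidate:
  Green (12, 4): total = 1620
  Blue (19, 1): total = 1930
  Red (5, 2): total = 1705
Minimum is at Green with total 1620 blocks.

Green, total 1620 blocks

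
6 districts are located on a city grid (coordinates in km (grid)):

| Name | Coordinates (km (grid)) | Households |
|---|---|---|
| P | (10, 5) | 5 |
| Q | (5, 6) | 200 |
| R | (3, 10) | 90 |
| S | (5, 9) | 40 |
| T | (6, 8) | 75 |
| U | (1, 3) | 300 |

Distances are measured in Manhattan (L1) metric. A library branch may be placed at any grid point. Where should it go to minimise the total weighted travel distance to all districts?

(3, 6)

Manhattan distance separates: Σwᵢ(|x−xᵢ|+|y−yᵢ|) = Σwᵢ|x−xᵢ| + Σwᵢ|y−yᵢ|, so x and y are optimised independently as 1-D weighted medians.
Total weight W = 710; half = 355.
x-coordinate, sorted with cumulative weight:
  x=1 (U, w=300) cum 300
  x=3 (R, w=90) cum 390  ← median
  x=5 (Q, w=200) cum 590
  x=5 (S, w=40) cum 630
  x=6 (T, w=75) cum 705
  x=10 (P, w=5) cum 710
⇒ x* = 3
y-coordinate, sorted with cumulative weight:
  y=3 (U, w=300) cum 300
  y=5 (P, w=5) cum 305
  y=6 (Q, w=200) cum 505  ← median
  y=8 (T, w=75) cum 580
  y=9 (S, w=40) cum 620
  y=10 (R, w=90) cum 710
⇒ y* = 6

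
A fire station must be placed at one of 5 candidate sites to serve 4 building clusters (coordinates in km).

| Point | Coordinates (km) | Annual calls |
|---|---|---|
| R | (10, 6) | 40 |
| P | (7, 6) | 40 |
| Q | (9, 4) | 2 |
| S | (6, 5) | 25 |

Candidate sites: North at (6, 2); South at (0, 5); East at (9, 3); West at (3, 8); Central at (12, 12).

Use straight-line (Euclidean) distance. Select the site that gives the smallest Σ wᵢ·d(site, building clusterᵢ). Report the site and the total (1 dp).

East, total 362.9 km

Total weighted distance at each candidate:
  North (6, 2): total = 473.4
  South (0, 5): total = 852.9
  East (9, 3): total = 362.9
  West (3, 8): total = 590.6
  Central (12, 12): total = 813.0
Minimum is at East with total 362.9 km.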